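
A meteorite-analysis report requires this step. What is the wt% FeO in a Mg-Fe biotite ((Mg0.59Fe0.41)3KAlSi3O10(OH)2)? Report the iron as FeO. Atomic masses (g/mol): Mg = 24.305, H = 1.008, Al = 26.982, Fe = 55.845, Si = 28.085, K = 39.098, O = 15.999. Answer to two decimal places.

19.38 wt%

Molar mass of (Mg0.59Fe0.41)3KAlSi3O10(OH)2 = 1.77*24.305 + 1.23*55.845 + 1*39.098 + 1*26.982 + 3*28.085 + 12*15.999 + 2*1.008 = 456.048 g/mol.
Each formula unit contains 1.23 Fe, equivalent to 1.23/1 = 1.2300 mol FeO.
M(FeO) = 1×55.845 + 1×15.999 = 71.844 g/mol.
Mass of FeO per formula unit = 1.2300 × 71.844 = 88.368 g.
FeO wt% = 88.368 / 456.048 × 100 = 19.38%.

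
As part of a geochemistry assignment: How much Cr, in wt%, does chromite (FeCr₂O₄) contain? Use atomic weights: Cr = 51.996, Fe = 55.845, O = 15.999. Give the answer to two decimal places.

46.46 wt%

Formula mass = 1·55.845 + 2·51.996 + 4·15.999 = 223.833 g/mol, of which 103.992 g is Cr.
So Cr makes up 103.992/223.833 = 0.4646 of the mass, i.e. 46.46%.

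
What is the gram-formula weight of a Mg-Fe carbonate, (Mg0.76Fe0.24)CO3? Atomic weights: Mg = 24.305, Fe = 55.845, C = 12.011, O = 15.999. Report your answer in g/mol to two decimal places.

91.88 g/mol

The formula mass is the sum 0.76(24.305) + 0.24(55.845) + 1(12.011) + 3(15.999).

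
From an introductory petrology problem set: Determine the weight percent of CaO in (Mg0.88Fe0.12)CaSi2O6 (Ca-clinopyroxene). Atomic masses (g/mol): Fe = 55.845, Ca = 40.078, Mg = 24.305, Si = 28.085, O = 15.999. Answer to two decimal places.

Molar mass of (Mg0.88Fe0.12)CaSi2O6 = 0.88×24.305 + 0.12×55.845 + 1×40.078 + 2×28.085 + 6×15.999 = 220.332 g/mol.
Each formula unit contains 1 Ca, equivalent to 1/1 = 1.0000 mol CaO.
M(CaO) = 1×40.078 + 1×15.999 = 56.077 g/mol.
Mass of CaO per formula unit = 1.0000 × 56.077 = 56.077 g.
CaO wt% = 56.077 / 220.332 × 100 = 25.45%.

25.45 wt%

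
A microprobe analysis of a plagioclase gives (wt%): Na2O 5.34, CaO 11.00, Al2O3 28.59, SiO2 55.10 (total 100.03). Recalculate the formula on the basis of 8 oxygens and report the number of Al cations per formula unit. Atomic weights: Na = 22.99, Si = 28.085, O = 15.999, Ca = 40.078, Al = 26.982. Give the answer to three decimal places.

1.517 Al apfu

5.34 wt% Na2O ÷ 61.979 g/mol = 0.08616 mol, giving 0.17232 Na and 0.08616 O.
11.00 wt% CaO ÷ 56.077 g/mol = 0.19616 mol, giving 0.19616 Ca and 0.19616 O.
28.59 wt% Al2O3 ÷ 101.961 g/mol = 0.28040 mol, giving 0.56080 Al and 0.84120 O.
55.10 wt% SiO2 ÷ 60.083 g/mol = 0.91706 mol, giving 0.91706 Si and 1.83412 O.
Oxygen sums to 2.95764; scaling by 8/2.95764 = 2.70486 puts the formula on 8 O.
Al: 0.56080 × 2.70486 = 1.517 atoms per formula unit.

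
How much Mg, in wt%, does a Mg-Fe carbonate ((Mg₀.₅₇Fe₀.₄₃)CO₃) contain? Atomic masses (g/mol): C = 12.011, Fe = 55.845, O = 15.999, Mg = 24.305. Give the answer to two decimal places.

Formula mass = 0.57·24.305 + 0.43·55.845 + 1·12.011 + 3·15.999 = 97.875 g/mol, of which 13.854 g is Mg.
So Mg makes up 13.854/97.875 = 0.1415 of the mass, i.e. 14.15%.

14.15 wt%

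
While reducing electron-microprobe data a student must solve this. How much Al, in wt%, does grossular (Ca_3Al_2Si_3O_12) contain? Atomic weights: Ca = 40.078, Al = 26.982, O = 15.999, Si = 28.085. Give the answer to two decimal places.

11.98 wt%

Molar mass of Ca_3Al_2Si_3O_12: 3*40.078 + 2*26.982 + 3*28.085 + 12*15.999 = 450.441 g/mol.
Mass of Al per formula unit: 2 × 26.982 = 53.964 g.
Weight fraction Al = 53.964 / 450.441 = 0.1198.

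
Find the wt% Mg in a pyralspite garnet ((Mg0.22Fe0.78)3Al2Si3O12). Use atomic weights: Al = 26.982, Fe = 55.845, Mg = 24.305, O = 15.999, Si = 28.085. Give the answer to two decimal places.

3.36 weight percent

Formula mass = 0.66*24.305 + 2.34*55.845 + 2*26.982 + 3*28.085 + 12*15.999 = 476.926 g/mol, of which 16.041 g is Mg.
So Mg makes up 16.041/476.926 = 0.0336 of the mass, i.e. 3.36%.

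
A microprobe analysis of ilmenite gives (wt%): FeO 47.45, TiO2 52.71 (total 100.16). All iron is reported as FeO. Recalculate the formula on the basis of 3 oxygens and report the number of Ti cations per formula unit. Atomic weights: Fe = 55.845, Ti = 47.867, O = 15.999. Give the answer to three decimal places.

FeO: 47.45/71.844 = 0.66046 mol → 0.66046 mol Fe, 0.66046 mol O.
TiO2: 52.71/79.865 = 0.65999 mol → 0.65999 mol Ti, 1.31998 mol O.
Total oxygen = 1.98044 mol. Normalization factor = 3/1.98044 = 1.51481.
Ti per 3 O = 0.65999 × 1.51481 = 1.000.

1.000 Ti apfu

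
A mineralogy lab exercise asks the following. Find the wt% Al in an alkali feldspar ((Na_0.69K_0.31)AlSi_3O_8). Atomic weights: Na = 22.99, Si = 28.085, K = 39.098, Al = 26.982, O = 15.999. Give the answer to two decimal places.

Formula mass = 0.69×22.99 + 0.31×39.098 + 1×26.982 + 3×28.085 + 8×15.999 = 267.212 g/mol, of which 26.982 g is Al.
So Al makes up 26.982/267.212 = 0.1010 of the mass, i.e. 10.10%.

10.10 mass %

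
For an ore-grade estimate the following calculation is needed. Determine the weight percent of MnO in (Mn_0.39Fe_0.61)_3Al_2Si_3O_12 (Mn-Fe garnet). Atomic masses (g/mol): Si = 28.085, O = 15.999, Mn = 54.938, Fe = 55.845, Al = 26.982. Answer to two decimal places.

16.71 wt%

M((Mn_0.39Fe_0.61)_3Al_2Si_3O_12) = 496.681 g/mol; M(MnO) = 70.937 g/mol.
Moles MnO per formula unit = 1.17 Mn ÷ 1 = 1.1700.
MnO fraction = (1.1700 × 70.937) / 496.681 = 82.996/496.681 = 0.1671.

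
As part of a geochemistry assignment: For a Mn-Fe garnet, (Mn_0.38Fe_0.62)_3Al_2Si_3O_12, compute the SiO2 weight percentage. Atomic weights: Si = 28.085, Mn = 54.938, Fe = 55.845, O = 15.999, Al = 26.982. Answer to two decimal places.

36.29 wt%

M((Mn_0.38Fe_0.62)_3Al_2Si_3O_12) = 496.708 g/mol; M(SiO2) = 60.083 g/mol.
Moles SiO2 per formula unit = 3 Si ÷ 1 = 3.0000.
SiO2 fraction = (3.0000 × 60.083) / 496.708 = 180.249/496.708 = 0.3629.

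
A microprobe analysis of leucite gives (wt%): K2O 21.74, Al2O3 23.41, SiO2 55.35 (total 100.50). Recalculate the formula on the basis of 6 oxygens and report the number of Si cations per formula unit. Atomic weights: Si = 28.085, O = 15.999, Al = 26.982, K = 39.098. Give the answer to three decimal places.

2.001 Si apfu

21.74 wt% K2O ÷ 94.195 g/mol = 0.23080 mol, giving 0.46160 K and 0.23080 O.
23.41 wt% Al2O3 ÷ 101.961 g/mol = 0.22960 mol, giving 0.45920 Al and 0.68880 O.
55.35 wt% SiO2 ÷ 60.083 g/mol = 0.92123 mol, giving 0.92123 Si and 1.84246 O.
Oxygen sums to 2.76206; scaling by 6/2.76206 = 2.17229 puts the formula on 6 O.
Si: 0.92123 × 2.17229 = 2.001 atoms per formula unit.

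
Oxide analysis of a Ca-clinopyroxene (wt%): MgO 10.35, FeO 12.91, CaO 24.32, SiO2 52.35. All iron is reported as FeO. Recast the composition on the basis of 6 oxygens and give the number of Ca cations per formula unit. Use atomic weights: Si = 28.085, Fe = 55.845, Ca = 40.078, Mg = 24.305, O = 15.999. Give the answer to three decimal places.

MgO: 10.35/40.304 = 0.25680 mol → 0.25680 mol Mg, 0.25680 mol O.
FeO: 12.91/71.844 = 0.17969 mol → 0.17969 mol Fe, 0.17969 mol O.
CaO: 24.32/56.077 = 0.43369 mol → 0.43369 mol Ca, 0.43369 mol O.
SiO2: 52.35/60.083 = 0.87129 mol → 0.87129 mol Si, 1.74258 mol O.
Total oxygen = 2.61276 mol. Normalization factor = 6/2.61276 = 2.29642.
Ca per 6 O = 0.43369 × 2.29642 = 0.996.

0.996 Ca apfu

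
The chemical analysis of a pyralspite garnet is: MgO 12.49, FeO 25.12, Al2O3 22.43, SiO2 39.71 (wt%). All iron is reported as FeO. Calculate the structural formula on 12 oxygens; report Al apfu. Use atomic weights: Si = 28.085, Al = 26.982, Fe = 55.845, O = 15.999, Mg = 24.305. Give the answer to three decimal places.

1.999 Al apfu

MgO (M=40.304): mol = 0.30989; Mg = 0.30989, O = 0.30989.
FeO (M=71.844): mol = 0.34965; Fe = 0.34965, O = 0.34965.
Al2O3 (M=101.961): mol = 0.21999; Al = 0.43998, O = 0.65997.
SiO2 (M=60.083): mol = 0.66092; Si = 0.66092, O = 1.32184.
ΣO = 2.64135; factor = 12/ΣO = 4.54313.
Al apfu = 0.43998 × 4.54313 = 1.999.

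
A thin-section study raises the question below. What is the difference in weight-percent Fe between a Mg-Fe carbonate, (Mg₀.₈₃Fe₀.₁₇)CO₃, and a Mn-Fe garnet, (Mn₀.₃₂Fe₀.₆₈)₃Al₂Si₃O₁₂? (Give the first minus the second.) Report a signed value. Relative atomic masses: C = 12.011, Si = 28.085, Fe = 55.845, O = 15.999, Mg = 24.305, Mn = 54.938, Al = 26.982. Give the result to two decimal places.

-12.34 percentage points

First mineral: 9.494 g Fe in 89.675 g formula = 10.59 wt% Fe.
Second mineral: 113.924 g Fe in 496.871 g formula = 22.93 wt% Fe.
10.59% − 22.93% gives a difference of -12.34 percentage points.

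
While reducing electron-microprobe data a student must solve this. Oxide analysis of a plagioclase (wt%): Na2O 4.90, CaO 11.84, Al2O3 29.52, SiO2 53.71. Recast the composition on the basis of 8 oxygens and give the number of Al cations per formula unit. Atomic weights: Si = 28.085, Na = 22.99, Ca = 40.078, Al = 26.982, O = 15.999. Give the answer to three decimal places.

1.572 Al apfu

Na2O (M=61.979): mol = 0.07906; Na = 0.15812, O = 0.07906.
CaO (M=56.077): mol = 0.21114; Ca = 0.21114, O = 0.21114.
Al2O3 (M=101.961): mol = 0.28952; Al = 0.57904, O = 0.86856.
SiO2 (M=60.083): mol = 0.89393; Si = 0.89393, O = 1.78786.
ΣO = 2.94662; factor = 8/ΣO = 2.71498.
Al apfu = 0.57904 × 2.71498 = 1.572.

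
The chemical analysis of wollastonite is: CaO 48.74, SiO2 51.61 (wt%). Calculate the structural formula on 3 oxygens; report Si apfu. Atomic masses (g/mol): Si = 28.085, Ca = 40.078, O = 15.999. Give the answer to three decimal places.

0.996 Si apfu

CaO: 48.74/56.077 = 0.86916 mol → 0.86916 mol Ca, 0.86916 mol O.
SiO2: 51.61/60.083 = 0.85898 mol → 0.85898 mol Si, 1.71796 mol O.
Total oxygen = 2.58712 mol. Normalization factor = 3/2.58712 = 1.15959.
Si per 3 O = 0.85898 × 1.15959 = 0.996.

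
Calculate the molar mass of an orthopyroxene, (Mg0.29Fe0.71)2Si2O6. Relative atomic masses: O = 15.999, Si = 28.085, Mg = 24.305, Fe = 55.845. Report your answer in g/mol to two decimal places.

M = 0.58×24.305 + 1.42×55.845 + 2×28.085 + 6×15.999

245.56 g/mol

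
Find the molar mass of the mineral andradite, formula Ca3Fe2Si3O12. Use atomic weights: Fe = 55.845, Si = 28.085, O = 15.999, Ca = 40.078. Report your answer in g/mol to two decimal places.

508.17 g/mol

Ca: 3 × 40.078 = 120.2340
Fe: 2 × 55.845 = 111.6900
Si: 3 × 28.085 = 84.2550
O: 12 × 15.999 = 191.9880
Summing the contributions gives the formula mass.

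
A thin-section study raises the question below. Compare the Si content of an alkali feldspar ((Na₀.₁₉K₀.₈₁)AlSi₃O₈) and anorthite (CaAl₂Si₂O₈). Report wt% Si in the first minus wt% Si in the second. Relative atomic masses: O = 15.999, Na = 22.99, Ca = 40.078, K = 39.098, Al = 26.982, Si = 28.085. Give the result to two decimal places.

Si in (Na₀.₁₉K₀.₈₁)AlSi₃O₈: molar mass 275.266 g/mol; 3×28.085 = 84.255 g → 30.61 wt%.
Si in CaAl₂Si₂O₈: molar mass 278.204 g/mol; 2×28.085 = 56.170 g → 20.19 wt%.
Difference = 30.61 − 20.19 = 10.42 percentage points.

10.42 percentage points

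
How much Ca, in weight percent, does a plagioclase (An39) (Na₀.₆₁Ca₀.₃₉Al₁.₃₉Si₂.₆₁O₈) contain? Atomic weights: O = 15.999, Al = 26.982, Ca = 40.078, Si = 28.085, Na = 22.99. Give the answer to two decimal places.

5.82 weight percent

Formula mass = 0.61×22.99 + 0.39×40.078 + 1.39×26.982 + 2.61×28.085 + 8×15.999 = 268.453 g/mol, of which 15.630 g is Ca.
So Ca makes up 15.630/268.453 = 0.0582 of the mass, i.e. 5.82%.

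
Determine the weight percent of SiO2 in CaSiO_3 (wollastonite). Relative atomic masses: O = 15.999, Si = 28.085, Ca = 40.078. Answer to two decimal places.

51.72 wt%

M(CaSiO_3) = 116.160 g/mol; M(SiO2) = 60.083 g/mol.
Moles SiO2 per formula unit = 1 Si ÷ 1 = 1.0000.
SiO2 fraction = (1.0000 × 60.083) / 116.160 = 60.083/116.160 = 0.5172.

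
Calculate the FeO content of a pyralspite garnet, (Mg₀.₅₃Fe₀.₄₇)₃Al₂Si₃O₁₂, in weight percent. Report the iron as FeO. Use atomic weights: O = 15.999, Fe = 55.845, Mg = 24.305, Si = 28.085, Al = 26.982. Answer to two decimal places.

22.63 wt%

Molar mass of (Mg₀.₅₃Fe₀.₄₇)₃Al₂Si₃O₁₂ = 1.59×24.305 + 1.41×55.845 + 2×26.982 + 3×28.085 + 12×15.999 = 447.593 g/mol.
Each formula unit contains 1.41 Fe, equivalent to 1.41/1 = 1.4100 mol FeO.
M(FeO) = 1×55.845 + 1×15.999 = 71.844 g/mol.
Mass of FeO per formula unit = 1.4100 × 71.844 = 101.300 g.
FeO wt% = 101.300 / 447.593 × 100 = 22.63%.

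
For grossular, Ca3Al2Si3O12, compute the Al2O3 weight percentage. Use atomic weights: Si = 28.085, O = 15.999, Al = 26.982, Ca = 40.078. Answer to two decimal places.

22.64 wt%

Molar mass of Ca3Al2Si3O12 = 3*40.078 + 2*26.982 + 3*28.085 + 12*15.999 = 450.441 g/mol.
Each formula unit contains 2 Al, equivalent to 2/2 = 1.0000 mol Al2O3.
M(Al2O3) = 2×26.982 + 3×15.999 = 101.961 g/mol.
Mass of Al2O3 per formula unit = 1.0000 × 101.961 = 101.961 g.
Al2O3 wt% = 101.961 / 450.441 × 100 = 22.64%.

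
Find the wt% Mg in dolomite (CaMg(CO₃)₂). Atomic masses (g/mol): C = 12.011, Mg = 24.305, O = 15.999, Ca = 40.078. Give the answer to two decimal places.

13.18 weight percent

Molar mass of CaMg(CO₃)₂: 1·40.078 + 1·24.305 + 2·12.011 + 6·15.999 = 184.399 g/mol.
Mass of Mg per formula unit: 1 × 24.305 = 24.305 g.
Weight fraction Mg = 24.305 / 184.399 = 0.1318.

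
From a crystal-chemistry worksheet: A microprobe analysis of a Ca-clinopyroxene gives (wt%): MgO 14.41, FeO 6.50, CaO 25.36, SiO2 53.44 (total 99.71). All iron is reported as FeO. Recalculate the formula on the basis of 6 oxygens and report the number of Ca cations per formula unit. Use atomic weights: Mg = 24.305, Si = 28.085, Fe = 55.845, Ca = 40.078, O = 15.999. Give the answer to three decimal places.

MgO (M=40.304): mol = 0.35753; Mg = 0.35753, O = 0.35753.
FeO (M=71.844): mol = 0.09047; Fe = 0.09047, O = 0.09047.
CaO (M=56.077): mol = 0.45224; Ca = 0.45224, O = 0.45224.
SiO2 (M=60.083): mol = 0.88944; Si = 0.88944, O = 1.77888.
ΣO = 2.67912; factor = 6/ΣO = 2.23954.
Ca apfu = 0.45224 × 2.23954 = 1.013.

1.013 Ca apfu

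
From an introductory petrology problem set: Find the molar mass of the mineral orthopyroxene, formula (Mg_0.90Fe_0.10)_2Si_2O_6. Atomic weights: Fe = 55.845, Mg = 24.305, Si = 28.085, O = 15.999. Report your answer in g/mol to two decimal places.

207.08 g/mol

M = 1.80(24.305) + 0.20(55.845) + 2(28.085) + 6(15.999)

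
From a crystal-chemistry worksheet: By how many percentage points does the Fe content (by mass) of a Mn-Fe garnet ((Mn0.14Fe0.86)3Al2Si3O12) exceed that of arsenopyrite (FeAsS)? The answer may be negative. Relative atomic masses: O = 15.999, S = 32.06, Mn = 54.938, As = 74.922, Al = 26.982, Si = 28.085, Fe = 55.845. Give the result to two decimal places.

-5.33 percentage points

First mineral: 144.080 g Fe in 497.361 g formula = 28.97 wt% Fe.
Second mineral: 55.845 g Fe in 162.827 g formula = 34.30 wt% Fe.
28.97% − 34.30% gives a difference of -5.33 percentage points.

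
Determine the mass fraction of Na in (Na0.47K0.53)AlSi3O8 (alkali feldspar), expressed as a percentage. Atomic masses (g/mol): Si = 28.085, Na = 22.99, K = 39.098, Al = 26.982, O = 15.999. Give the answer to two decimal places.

3.99 mass %

Molar mass of (Na0.47K0.53)AlSi3O8: 0.47*22.99 + 0.53*39.098 + 1*26.982 + 3*28.085 + 8*15.999 = 270.756 g/mol.
Mass of Na per formula unit: 0.47 × 22.99 = 10.805 g.
Weight fraction Na = 10.805 / 270.756 = 0.0399.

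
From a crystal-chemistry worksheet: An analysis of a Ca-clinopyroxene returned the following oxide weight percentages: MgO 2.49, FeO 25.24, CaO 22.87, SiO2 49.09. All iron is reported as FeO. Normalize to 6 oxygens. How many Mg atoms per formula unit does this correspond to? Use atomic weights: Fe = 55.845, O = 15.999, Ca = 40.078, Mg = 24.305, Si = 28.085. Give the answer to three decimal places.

0.151 Mg apfu

MgO (M=40.304): mol = 0.06178; Mg = 0.06178, O = 0.06178.
FeO (M=71.844): mol = 0.35132; Fe = 0.35132, O = 0.35132.
CaO (M=56.077): mol = 0.40783; Ca = 0.40783, O = 0.40783.
SiO2 (M=60.083): mol = 0.81704; Si = 0.81704, O = 1.63408.
ΣO = 2.45501; factor = 6/ΣO = 2.44398.
Mg apfu = 0.06178 × 2.44398 = 0.151.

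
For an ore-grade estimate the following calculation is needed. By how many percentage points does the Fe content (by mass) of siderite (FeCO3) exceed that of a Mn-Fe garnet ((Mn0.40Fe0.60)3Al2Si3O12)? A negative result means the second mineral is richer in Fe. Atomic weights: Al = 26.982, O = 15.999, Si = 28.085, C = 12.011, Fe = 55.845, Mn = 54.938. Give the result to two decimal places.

Fe in FeCO3: molar mass 115.853 g/mol; 1×55.845 = 55.845 g → 48.20 wt%.
Fe in (Mn0.40Fe0.60)3Al2Si3O12: molar mass 496.654 g/mol; 1.80×55.845 = 100.521 g → 20.24 wt%.
Difference = 48.20 − 20.24 = 27.96 percentage points.

27.96 percentage points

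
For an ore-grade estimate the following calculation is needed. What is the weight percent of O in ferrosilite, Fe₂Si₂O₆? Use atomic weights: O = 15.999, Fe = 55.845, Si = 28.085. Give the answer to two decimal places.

M(Fe₂Si₂O₆) = 263.854 g/mol.
O contributes 6 × 15.999 = 95.994 g per mole.
95.994/263.854 = 0.3638 → 36.38%.

36.38 wt%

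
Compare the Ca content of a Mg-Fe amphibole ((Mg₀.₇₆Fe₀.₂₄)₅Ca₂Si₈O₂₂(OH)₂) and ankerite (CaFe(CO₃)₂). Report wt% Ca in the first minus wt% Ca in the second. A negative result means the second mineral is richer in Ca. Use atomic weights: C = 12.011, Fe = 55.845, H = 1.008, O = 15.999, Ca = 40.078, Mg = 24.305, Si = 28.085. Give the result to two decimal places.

-9.13 percentage points

First mineral: 80.156 g Ca in 850.201 g formula = 9.43 wt% Ca.
Second mineral: 40.078 g Ca in 215.939 g formula = 18.56 wt% Ca.
9.43% − 18.56% gives a difference of -9.13 percentage points.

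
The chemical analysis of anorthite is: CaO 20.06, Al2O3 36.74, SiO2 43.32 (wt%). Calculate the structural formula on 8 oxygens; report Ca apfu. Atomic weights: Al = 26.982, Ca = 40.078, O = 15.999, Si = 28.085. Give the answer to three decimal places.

CaO: 20.06/56.077 = 0.35772 mol → 0.35772 mol Ca, 0.35772 mol O.
Al2O3: 36.74/101.961 = 0.36033 mol → 0.72066 mol Al, 1.08099 mol O.
SiO2: 43.32/60.083 = 0.72100 mol → 0.72100 mol Si, 1.44200 mol O.
Total oxygen = 2.88071 mol. Normalization factor = 8/2.88071 = 2.77709.
Ca per 8 O = 0.35772 × 2.77709 = 0.993.

0.993 Ca apfu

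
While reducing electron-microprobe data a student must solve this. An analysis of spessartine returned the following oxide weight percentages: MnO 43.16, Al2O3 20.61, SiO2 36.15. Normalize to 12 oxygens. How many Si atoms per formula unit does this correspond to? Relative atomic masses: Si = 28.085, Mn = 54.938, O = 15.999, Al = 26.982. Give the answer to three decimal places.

2.986 Si apfu

MnO: 43.16/70.937 = 0.60843 mol → 0.60843 mol Mn, 0.60843 mol O.
Al2O3: 20.61/101.961 = 0.20214 mol → 0.40428 mol Al, 0.60642 mol O.
SiO2: 36.15/60.083 = 0.60167 mol → 0.60167 mol Si, 1.20334 mol O.
Total oxygen = 2.41819 mol. Normalization factor = 12/2.41819 = 4.96239.
Si per 12 O = 0.60167 × 4.96239 = 2.986.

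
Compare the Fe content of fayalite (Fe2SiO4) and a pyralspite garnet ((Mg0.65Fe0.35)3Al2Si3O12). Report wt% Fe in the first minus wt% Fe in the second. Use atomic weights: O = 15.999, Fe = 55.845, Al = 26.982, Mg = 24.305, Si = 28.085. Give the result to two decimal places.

41.37 percentage points

First mineral: 111.690 g Fe in 203.771 g formula = 54.81 wt% Fe.
Second mineral: 58.637 g Fe in 436.239 g formula = 13.44 wt% Fe.
54.81% − 13.44% gives a difference of 41.37 percentage points.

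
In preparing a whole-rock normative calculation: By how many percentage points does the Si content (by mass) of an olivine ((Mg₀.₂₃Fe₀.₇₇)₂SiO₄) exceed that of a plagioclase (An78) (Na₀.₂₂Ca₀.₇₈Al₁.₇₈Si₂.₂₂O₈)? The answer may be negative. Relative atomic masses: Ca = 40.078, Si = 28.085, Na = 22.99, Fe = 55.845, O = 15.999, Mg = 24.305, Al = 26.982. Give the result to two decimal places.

-7.86 percentage points

M((Mg₀.₂₃Fe₀.₇₇)₂SiO₄) = 189.263 g/mol, so wt% Si = 28.085/189.263 × 100 = 14.84%.
M(Na₀.₂₂Ca₀.₇₈Al₁.₇₈Si₂.₂₂O₈) = 274.687 g/mol, so wt% Si = 62.349/274.687 × 100 = 22.70%.
14.84 − 22.70 = -7.86 pp.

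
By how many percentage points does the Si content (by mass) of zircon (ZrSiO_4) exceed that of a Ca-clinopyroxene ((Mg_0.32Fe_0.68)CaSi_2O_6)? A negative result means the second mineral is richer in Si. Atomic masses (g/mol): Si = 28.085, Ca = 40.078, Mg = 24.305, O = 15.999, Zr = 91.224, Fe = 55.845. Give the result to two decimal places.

-8.28 percentage points

M(ZrSiO_4) = 183.305 g/mol, so wt% Si = 28.085/183.305 × 100 = 15.32%.
M((Mg_0.32Fe_0.68)CaSi_2O_6) = 237.994 g/mol, so wt% Si = 56.170/237.994 × 100 = 23.60%.
15.32 − 23.60 = -8.28 pp.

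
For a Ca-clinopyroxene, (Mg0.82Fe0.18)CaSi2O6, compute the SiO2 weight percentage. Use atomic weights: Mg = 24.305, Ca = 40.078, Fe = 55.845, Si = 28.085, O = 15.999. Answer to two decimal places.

Molar mass of (Mg0.82Fe0.18)CaSi2O6 = 0.82*24.305 + 0.18*55.845 + 1*40.078 + 2*28.085 + 6*15.999 = 222.224 g/mol.
Each formula unit contains 2 Si, equivalent to 2/1 = 2.0000 mol SiO2.
M(SiO2) = 1×28.085 + 2×15.999 = 60.083 g/mol.
Mass of SiO2 per formula unit = 2.0000 × 60.083 = 120.166 g.
SiO2 wt% = 120.166 / 222.224 × 100 = 54.07%.

54.07 wt%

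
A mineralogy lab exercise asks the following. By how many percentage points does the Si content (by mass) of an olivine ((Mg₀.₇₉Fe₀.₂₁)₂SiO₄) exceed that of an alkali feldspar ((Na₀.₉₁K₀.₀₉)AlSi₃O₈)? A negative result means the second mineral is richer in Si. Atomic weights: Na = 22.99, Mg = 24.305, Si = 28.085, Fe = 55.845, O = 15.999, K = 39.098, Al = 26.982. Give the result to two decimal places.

-13.71 percentage points

Si in (Mg₀.₇₉Fe₀.₂₁)₂SiO₄: molar mass 153.938 g/mol; 1×28.085 = 28.085 g → 18.24 wt%.
Si in (Na₀.₉₁K₀.₀₉)AlSi₃O₈: molar mass 263.669 g/mol; 3×28.085 = 84.255 g → 31.95 wt%.
Difference = 18.24 − 31.95 = -13.71 percentage points.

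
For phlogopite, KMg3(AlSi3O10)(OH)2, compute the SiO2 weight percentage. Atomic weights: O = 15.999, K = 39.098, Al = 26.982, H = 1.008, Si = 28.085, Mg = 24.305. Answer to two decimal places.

Formula mass = 417.254 g/mol.
3 Si → 3.0000 mol SiO2 per formula unit; M(SiO2) = 60.083, so SiO2 mass = 180.249 g.
180.249/417.254 × 100 = 43.20 wt%.

43.20 wt%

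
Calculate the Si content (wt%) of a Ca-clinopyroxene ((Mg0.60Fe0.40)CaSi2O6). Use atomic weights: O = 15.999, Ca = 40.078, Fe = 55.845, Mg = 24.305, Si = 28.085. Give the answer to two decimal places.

Molar mass of (Mg0.60Fe0.40)CaSi2O6: 0.60*24.305 + 0.40*55.845 + 1*40.078 + 2*28.085 + 6*15.999 = 229.163 g/mol.
Mass of Si per formula unit: 2 × 28.085 = 56.170 g.
Weight fraction Si = 56.170 / 229.163 = 0.2451.

24.51 wt%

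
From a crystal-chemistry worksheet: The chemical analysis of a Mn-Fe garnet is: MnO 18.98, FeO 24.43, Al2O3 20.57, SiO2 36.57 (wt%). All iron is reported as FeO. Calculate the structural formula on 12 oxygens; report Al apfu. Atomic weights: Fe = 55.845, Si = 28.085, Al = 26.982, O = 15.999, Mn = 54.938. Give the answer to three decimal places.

MnO: 18.98/70.937 = 0.26756 mol → 0.26756 mol Mn, 0.26756 mol O.
FeO: 24.43/71.844 = 0.34004 mol → 0.34004 mol Fe, 0.34004 mol O.
Al2O3: 20.57/101.961 = 0.20174 mol → 0.40348 mol Al, 0.60522 mol O.
SiO2: 36.57/60.083 = 0.60866 mol → 0.60866 mol Si, 1.21732 mol O.
Total oxygen = 2.43014 mol. Normalization factor = 12/2.43014 = 4.93799.
Al per 12 O = 0.40348 × 4.93799 = 1.992.

1.992 Al apfu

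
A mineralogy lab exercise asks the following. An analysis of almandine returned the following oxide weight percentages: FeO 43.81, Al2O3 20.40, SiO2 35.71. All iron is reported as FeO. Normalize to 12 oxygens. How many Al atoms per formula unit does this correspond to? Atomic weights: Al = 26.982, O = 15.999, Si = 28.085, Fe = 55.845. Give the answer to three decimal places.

FeO (M=71.844): mol = 0.60979; Fe = 0.60979, O = 0.60979.
Al2O3 (M=101.961): mol = 0.20008; Al = 0.40016, O = 0.60024.
SiO2 (M=60.083): mol = 0.59434; Si = 0.59434, O = 1.18868.
ΣO = 2.39871; factor = 12/ΣO = 5.00269.
Al apfu = 0.40016 × 5.00269 = 2.002.

2.002 Al apfu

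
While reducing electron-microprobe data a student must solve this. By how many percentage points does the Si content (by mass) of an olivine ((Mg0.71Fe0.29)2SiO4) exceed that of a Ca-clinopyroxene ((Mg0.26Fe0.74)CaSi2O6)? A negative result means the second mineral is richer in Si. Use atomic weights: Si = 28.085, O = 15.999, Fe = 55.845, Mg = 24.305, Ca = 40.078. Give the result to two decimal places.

-5.75 percentage points

Si in (Mg0.71Fe0.29)2SiO4: molar mass 158.984 g/mol; 1×28.085 = 28.085 g → 17.67 wt%.
Si in (Mg0.26Fe0.74)CaSi2O6: molar mass 239.887 g/mol; 2×28.085 = 56.170 g → 23.42 wt%.
Difference = 17.67 − 23.42 = -5.75 percentage points.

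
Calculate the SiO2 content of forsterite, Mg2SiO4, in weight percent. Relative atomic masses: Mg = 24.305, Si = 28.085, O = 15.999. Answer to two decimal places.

Formula mass = 140.691 g/mol.
1 Si → 1.0000 mol SiO2 per formula unit; M(SiO2) = 60.083, so SiO2 mass = 60.083 g.
60.083/140.691 × 100 = 42.71 wt%.

42.71 wt%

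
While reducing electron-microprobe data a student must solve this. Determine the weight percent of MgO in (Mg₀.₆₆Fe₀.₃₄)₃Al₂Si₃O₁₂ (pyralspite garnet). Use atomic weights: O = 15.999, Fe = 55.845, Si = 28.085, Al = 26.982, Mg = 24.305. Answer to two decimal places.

18.33 wt%

Molar mass of (Mg₀.₆₆Fe₀.₃₄)₃Al₂Si₃O₁₂ = 1.98×24.305 + 1.02×55.845 + 2×26.982 + 3×28.085 + 12×15.999 = 435.293 g/mol.
Each formula unit contains 1.98 Mg, equivalent to 1.98/1 = 1.9800 mol MgO.
M(MgO) = 1×24.305 + 1×15.999 = 40.304 g/mol.
Mass of MgO per formula unit = 1.9800 × 40.304 = 79.802 g.
MgO wt% = 79.802 / 435.293 × 100 = 18.33%.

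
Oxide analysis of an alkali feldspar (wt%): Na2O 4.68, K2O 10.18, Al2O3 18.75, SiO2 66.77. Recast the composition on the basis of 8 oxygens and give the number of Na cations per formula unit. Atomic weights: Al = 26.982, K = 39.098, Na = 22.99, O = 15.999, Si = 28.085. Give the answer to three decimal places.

0.408 Na apfu

4.68 wt% Na2O ÷ 61.979 g/mol = 0.07551 mol, giving 0.15102 Na and 0.07551 O.
10.18 wt% K2O ÷ 94.195 g/mol = 0.10807 mol, giving 0.21614 K and 0.10807 O.
18.75 wt% Al2O3 ÷ 101.961 g/mol = 0.18389 mol, giving 0.36778 Al and 0.55167 O.
66.77 wt% SiO2 ÷ 60.083 g/mol = 1.11130 mol, giving 1.11130 Si and 2.22260 O.
Oxygen sums to 2.95785; scaling by 8/2.95785 = 2.70467 puts the formula on 8 O.
Na: 0.15102 × 2.70467 = 0.408 atoms per formula unit.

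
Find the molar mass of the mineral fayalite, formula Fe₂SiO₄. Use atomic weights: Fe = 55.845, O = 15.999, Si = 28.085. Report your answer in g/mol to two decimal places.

M = 2·55.845 + 1·28.085 + 4·15.999

203.77 g/mol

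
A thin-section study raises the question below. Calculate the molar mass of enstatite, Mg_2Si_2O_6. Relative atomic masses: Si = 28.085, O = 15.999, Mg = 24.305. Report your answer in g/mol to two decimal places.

200.77 g/mol

The formula mass is the sum 2×24.305 + 2×28.085 + 6×15.999.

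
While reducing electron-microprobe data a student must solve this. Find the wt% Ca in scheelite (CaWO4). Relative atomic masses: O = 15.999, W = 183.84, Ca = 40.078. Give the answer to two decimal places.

13.92 mass %

M(CaWO4) = 287.914 g/mol.
Ca contributes 1 × 40.078 = 40.078 g per mole.
40.078/287.914 = 0.1392 → 13.92%.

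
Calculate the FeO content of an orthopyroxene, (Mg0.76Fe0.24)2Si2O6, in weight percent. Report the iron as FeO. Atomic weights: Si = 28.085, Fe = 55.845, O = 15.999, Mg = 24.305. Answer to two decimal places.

Molar mass of (Mg0.76Fe0.24)2Si2O6 = 1.52×24.305 + 0.48×55.845 + 2×28.085 + 6×15.999 = 215.913 g/mol.
Each formula unit contains 0.48 Fe, equivalent to 0.48/1 = 0.4800 mol FeO.
M(FeO) = 1×55.845 + 1×15.999 = 71.844 g/mol.
Mass of FeO per formula unit = 0.4800 × 71.844 = 34.485 g.
FeO wt% = 34.485 / 215.913 × 100 = 15.97%.

15.97 wt%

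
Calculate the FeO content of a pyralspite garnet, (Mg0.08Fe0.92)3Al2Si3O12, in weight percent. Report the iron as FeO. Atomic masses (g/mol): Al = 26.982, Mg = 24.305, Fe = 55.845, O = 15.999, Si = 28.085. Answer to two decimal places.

M((Mg0.08Fe0.92)3Al2Si3O12) = 490.172 g/mol; M(FeO) = 71.844 g/mol.
Moles FeO per formula unit = 2.76 Fe ÷ 1 = 2.7600.
FeO fraction = (2.7600 × 71.844) / 490.172 = 198.289/490.172 = 0.4045.

40.45 wt%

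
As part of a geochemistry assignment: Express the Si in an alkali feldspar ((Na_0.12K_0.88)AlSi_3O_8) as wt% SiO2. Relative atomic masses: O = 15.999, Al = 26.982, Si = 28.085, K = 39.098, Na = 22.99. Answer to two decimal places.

65.21 wt%

M((Na_0.12K_0.88)AlSi_3O_8) = 276.394 g/mol; M(SiO2) = 60.083 g/mol.
Moles SiO2 per formula unit = 3 Si ÷ 1 = 3.0000.
SiO2 fraction = (3.0000 × 60.083) / 276.394 = 180.249/276.394 = 0.6521.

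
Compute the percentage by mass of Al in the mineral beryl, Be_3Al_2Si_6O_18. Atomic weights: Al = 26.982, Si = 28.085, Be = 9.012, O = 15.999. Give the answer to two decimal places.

10.04 wt%

M(Be_3Al_2Si_6O_18) = 537.492 g/mol.
Al contributes 2 × 26.982 = 53.964 g per mole.
53.964/537.492 = 0.1004 → 10.04%.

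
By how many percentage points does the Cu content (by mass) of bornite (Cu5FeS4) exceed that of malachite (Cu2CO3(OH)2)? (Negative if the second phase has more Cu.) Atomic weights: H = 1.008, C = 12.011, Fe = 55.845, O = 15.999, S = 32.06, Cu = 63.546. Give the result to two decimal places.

5.84 percentage points

Cu in Cu5FeS4: molar mass 501.815 g/mol; 5×63.546 = 317.730 g → 63.32 wt%.
Cu in Cu2CO3(OH)2: molar mass 221.114 g/mol; 2×63.546 = 127.092 g → 57.48 wt%.
Difference = 63.32 − 57.48 = 5.84 percentage points.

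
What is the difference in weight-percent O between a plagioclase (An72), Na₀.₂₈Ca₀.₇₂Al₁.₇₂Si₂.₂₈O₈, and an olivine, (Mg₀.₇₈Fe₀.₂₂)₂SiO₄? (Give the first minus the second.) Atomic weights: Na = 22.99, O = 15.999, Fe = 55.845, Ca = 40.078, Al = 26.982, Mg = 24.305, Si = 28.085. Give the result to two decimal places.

First mineral: 127.992 g O in 273.728 g formula = 46.76 wt% O.
Second mineral: 63.996 g O in 154.569 g formula = 41.40 wt% O.
46.76% − 41.40% gives a difference of 5.36 percentage points.

5.36 percentage points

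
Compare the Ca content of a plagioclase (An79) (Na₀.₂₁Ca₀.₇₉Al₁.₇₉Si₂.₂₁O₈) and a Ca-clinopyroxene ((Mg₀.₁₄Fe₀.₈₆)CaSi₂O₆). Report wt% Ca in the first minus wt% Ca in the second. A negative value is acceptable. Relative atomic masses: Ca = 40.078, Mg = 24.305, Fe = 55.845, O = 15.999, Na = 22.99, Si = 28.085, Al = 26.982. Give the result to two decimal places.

M(Na₀.₂₁Ca₀.₇₉Al₁.₇₉Si₂.₂₁O₈) = 274.847 g/mol, so wt% Ca = 31.662/274.847 × 100 = 11.52%.
M((Mg₀.₁₄Fe₀.₈₆)CaSi₂O₆) = 243.671 g/mol, so wt% Ca = 40.078/243.671 × 100 = 16.45%.
11.52 − 16.45 = -4.93 pp.

-4.93 percentage points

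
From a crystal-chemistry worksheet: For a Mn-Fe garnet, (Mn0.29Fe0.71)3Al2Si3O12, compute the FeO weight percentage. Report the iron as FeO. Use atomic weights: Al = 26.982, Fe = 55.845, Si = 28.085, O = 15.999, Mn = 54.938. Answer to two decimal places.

M((Mn0.29Fe0.71)3Al2Si3O12) = 496.953 g/mol; M(FeO) = 71.844 g/mol.
Moles FeO per formula unit = 2.13 Fe ÷ 1 = 2.1300.
FeO fraction = (2.1300 × 71.844) / 496.953 = 153.028/496.953 = 0.3079.

30.79 wt%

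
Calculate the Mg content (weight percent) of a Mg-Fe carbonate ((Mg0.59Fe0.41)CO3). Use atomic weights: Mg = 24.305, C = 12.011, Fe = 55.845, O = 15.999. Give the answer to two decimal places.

Formula mass = 0.59×24.305 + 0.41×55.845 + 1×12.011 + 3×15.999 = 97.244 g/mol, of which 14.340 g is Mg.
So Mg makes up 14.340/97.244 = 0.1475 of the mass, i.e. 14.75%.

14.75 weight percent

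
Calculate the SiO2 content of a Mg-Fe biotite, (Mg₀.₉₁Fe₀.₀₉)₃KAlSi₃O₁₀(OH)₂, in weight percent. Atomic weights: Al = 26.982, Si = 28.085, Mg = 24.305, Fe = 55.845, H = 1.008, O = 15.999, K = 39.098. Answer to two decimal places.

Molar mass of (Mg₀.₉₁Fe₀.₀₉)₃KAlSi₃O₁₀(OH)₂ = 2.73·24.305 + 0.27·55.845 + 1·39.098 + 1·26.982 + 3·28.085 + 12·15.999 + 2·1.008 = 425.770 g/mol.
Each formula unit contains 3 Si, equivalent to 3/1 = 3.0000 mol SiO2.
M(SiO2) = 1×28.085 + 2×15.999 = 60.083 g/mol.
Mass of SiO2 per formula unit = 3.0000 × 60.083 = 180.249 g.
SiO2 wt% = 180.249 / 425.770 × 100 = 42.33%.

42.33 wt%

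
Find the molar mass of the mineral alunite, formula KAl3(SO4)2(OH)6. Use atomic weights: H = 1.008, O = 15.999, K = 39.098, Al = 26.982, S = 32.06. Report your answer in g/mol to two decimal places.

414.20 g/mol

K: 1 × 39.098 = 39.0980
Al: 3 × 26.982 = 80.9460
S: 2 × 32.06 = 64.1200
O: 14 × 15.999 = 223.9860
H: 6 × 1.008 = 6.0480
Summing the contributions gives the formula mass.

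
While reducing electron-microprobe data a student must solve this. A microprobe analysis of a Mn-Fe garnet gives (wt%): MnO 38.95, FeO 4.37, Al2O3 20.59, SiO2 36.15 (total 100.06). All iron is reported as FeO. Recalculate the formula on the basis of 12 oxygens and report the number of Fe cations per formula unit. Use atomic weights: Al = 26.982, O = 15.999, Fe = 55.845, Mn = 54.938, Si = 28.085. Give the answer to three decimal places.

MnO (M=70.937): mol = 0.54908; Mn = 0.54908, O = 0.54908.
FeO (M=71.844): mol = 0.06083; Fe = 0.06083, O = 0.06083.
Al2O3 (M=101.961): mol = 0.20194; Al = 0.40388, O = 0.60582.
SiO2 (M=60.083): mol = 0.60167; Si = 0.60167, O = 1.20334.
ΣO = 2.41907; factor = 12/ΣO = 4.96058.
Fe apfu = 0.06083 × 4.96058 = 0.302.

0.302 Fe apfu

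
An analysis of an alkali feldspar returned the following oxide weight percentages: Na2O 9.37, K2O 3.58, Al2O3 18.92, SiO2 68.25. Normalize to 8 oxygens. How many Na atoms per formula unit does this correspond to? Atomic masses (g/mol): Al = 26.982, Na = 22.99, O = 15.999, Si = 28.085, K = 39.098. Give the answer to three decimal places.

0.802 Na apfu

Na2O: 9.37/61.979 = 0.15118 mol → 0.30236 mol Na, 0.15118 mol O.
K2O: 3.58/94.195 = 0.03801 mol → 0.07602 mol K, 0.03801 mol O.
Al2O3: 18.92/101.961 = 0.18556 mol → 0.37112 mol Al, 0.55668 mol O.
SiO2: 68.25/60.083 = 1.13593 mol → 1.13593 mol Si, 2.27186 mol O.
Total oxygen = 3.01773 mol. Normalization factor = 8/3.01773 = 2.65100.
Na per 8 O = 0.30236 × 2.65100 = 0.802.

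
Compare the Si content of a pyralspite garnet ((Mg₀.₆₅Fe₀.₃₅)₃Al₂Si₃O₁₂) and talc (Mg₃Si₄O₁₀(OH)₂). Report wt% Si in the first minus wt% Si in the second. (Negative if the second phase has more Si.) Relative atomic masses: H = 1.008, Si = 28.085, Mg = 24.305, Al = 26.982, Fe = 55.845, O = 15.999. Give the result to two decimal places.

M((Mg₀.₆₅Fe₀.₃₅)₃Al₂Si₃O₁₂) = 436.239 g/mol, so wt% Si = 84.255/436.239 × 100 = 19.31%.
M(Mg₃Si₄O₁₀(OH)₂) = 379.259 g/mol, so wt% Si = 112.340/379.259 × 100 = 29.62%.
19.31 − 29.62 = -10.31 pp.

-10.31 percentage points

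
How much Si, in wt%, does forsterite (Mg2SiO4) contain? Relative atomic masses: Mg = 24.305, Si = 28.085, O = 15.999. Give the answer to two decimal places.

19.96 wt%

Formula mass = 2·24.305 + 1·28.085 + 4·15.999 = 140.691 g/mol, of which 28.085 g is Si.
So Si makes up 28.085/140.691 = 0.1996 of the mass, i.e. 19.96%.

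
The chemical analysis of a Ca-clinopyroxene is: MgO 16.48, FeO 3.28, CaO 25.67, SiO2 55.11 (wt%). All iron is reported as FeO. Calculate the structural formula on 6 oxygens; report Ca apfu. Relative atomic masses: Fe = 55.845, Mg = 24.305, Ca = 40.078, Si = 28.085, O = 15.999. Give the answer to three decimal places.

1.000 Ca apfu

MgO: 16.48/40.304 = 0.40889 mol → 0.40889 mol Mg, 0.40889 mol O.
FeO: 3.28/71.844 = 0.04565 mol → 0.04565 mol Fe, 0.04565 mol O.
CaO: 25.67/56.077 = 0.45776 mol → 0.45776 mol Ca, 0.45776 mol O.
SiO2: 55.11/60.083 = 0.91723 mol → 0.91723 mol Si, 1.83446 mol O.
Total oxygen = 2.74676 mol. Normalization factor = 6/2.74676 = 2.18439.
Ca per 6 O = 0.45776 × 2.18439 = 1.000.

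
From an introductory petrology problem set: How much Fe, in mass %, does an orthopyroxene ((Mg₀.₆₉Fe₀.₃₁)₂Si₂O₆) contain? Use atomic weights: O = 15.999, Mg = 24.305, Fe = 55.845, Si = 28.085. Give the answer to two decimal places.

15.71 mass %

Formula mass = 1.38·24.305 + 0.62·55.845 + 2·28.085 + 6·15.999 = 220.329 g/mol, of which 34.624 g is Fe.
So Fe makes up 34.624/220.329 = 0.1571 of the mass, i.e. 15.71%.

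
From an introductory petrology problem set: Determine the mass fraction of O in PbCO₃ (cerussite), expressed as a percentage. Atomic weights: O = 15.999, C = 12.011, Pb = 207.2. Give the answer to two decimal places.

17.96 wt%

Formula mass = 1·207.2 + 1·12.011 + 3·15.999 = 267.208 g/mol, of which 47.997 g is O.
So O makes up 47.997/267.208 = 0.1796 of the mass, i.e. 17.96%.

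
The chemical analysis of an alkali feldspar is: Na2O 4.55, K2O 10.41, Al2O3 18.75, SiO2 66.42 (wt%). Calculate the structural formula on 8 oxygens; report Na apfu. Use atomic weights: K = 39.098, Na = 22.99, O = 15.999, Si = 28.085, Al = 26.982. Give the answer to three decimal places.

Na2O (M=61.979): mol = 0.07341; Na = 0.14682, O = 0.07341.
K2O (M=94.195): mol = 0.11052; K = 0.22104, O = 0.11052.
Al2O3 (M=101.961): mol = 0.18389; Al = 0.36778, O = 0.55167.
SiO2 (M=60.083): mol = 1.10547; Si = 1.10547, O = 2.21094.
ΣO = 2.94654; factor = 8/ΣO = 2.71505.
Na apfu = 0.14682 × 2.71505 = 0.399.

0.399 Na apfu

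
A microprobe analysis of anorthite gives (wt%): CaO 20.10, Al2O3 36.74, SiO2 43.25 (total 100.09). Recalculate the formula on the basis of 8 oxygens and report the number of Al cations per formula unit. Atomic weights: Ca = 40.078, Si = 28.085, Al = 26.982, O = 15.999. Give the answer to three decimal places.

2.002 Al apfu

CaO: 20.10/56.077 = 0.35844 mol → 0.35844 mol Ca, 0.35844 mol O.
Al2O3: 36.74/101.961 = 0.36033 mol → 0.72066 mol Al, 1.08099 mol O.
SiO2: 43.25/60.083 = 0.71984 mol → 0.71984 mol Si, 1.43968 mol O.
Total oxygen = 2.87911 mol. Normalization factor = 8/2.87911 = 2.77864.
Al per 8 O = 0.72066 × 2.77864 = 2.002.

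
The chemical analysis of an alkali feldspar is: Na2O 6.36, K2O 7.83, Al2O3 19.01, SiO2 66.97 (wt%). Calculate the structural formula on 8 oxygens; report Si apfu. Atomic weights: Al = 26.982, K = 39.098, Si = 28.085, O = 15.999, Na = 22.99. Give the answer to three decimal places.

2.998 Si apfu

Na2O (M=61.979): mol = 0.10262; Na = 0.20524, O = 0.10262.
K2O (M=94.195): mol = 0.08313; K = 0.16626, O = 0.08313.
Al2O3 (M=101.961): mol = 0.18644; Al = 0.37288, O = 0.55932.
SiO2 (M=60.083): mol = 1.11462; Si = 1.11462, O = 2.22924.
ΣO = 2.97431; factor = 8/ΣO = 2.68970.
Si apfu = 1.11462 × 2.68970 = 2.998.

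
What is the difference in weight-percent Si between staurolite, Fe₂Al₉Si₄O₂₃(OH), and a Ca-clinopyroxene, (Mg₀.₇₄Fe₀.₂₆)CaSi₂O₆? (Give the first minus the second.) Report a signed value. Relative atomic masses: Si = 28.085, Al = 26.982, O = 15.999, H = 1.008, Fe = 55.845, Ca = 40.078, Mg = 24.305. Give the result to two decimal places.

M(Fe₂Al₉Si₄O₂₃(OH)) = 851.852 g/mol, so wt% Si = 112.340/851.852 × 100 = 13.19%.
M((Mg₀.₇₄Fe₀.₂₆)CaSi₂O₆) = 224.747 g/mol, so wt% Si = 56.170/224.747 × 100 = 24.99%.
13.19 − 24.99 = -11.80 pp.

-11.80 percentage points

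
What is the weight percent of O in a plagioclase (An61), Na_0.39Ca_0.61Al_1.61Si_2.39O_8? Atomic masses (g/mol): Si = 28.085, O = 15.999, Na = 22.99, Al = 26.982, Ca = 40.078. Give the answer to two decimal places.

Molar mass of Na_0.39Ca_0.61Al_1.61Si_2.39O_8: 0.39*22.99 + 0.61*40.078 + 1.61*26.982 + 2.39*28.085 + 8*15.999 = 271.970 g/mol.
Mass of O per formula unit: 8 × 15.999 = 127.992 g.
Weight fraction O = 127.992 / 271.970 = 0.4706.

47.06 mass %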